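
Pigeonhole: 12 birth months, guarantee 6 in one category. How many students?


Pigeonhole: to guarantee k in one of n categories, need (k-1)×n + 1.
k = 6, n = 12
Minimum = (6-1) × 12 + 1 = 5 × 12 + 1

61


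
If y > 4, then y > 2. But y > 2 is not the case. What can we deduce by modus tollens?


Modus tollens: P → Q, ¬Q ⊢ ¬P
P: y > 4
Q: y > 2
We have P → Q and Q is false.
By modus tollens, P must be false.

It is not the case that y > 4


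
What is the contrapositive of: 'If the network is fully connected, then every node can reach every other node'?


Original: If the network is fully connected, then every node can reach every other node
Contrapositive: If ¬Q, then ¬P
Negate Q: not (every node can reach every other node)
Negate P: not (the network is fully connected)

If not (every node can reach every other node), then not (the network is fully connected).


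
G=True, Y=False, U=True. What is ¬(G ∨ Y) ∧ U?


G = True, Y = False, U = True
Expression: ¬(G ∨ Y) ∧ U
Step 1: G ∨ Y = True OR False = True
Step 2: ¬(G ∨ Y) = NOT True = False
Step 3: (False) ∧ U = False AND True = False

False


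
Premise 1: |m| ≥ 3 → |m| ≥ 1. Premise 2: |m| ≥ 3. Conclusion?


Modus ponens: P → Q, P ⊢ Q
P: |m| ≥ 3
Q: |m| ≥ 1
We have P → Q and P is true.
By modus ponens, Q must be true.

|m| ≥ 1


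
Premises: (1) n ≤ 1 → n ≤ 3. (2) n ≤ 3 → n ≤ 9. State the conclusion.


Hypothetical syllogism: P → Q, Q → R ⊢ P → R
Premise 1: n ≤ 1 → n ≤ 3
Premise 2: n ≤ 3 → n ≤ 9
Chain the implications: the middle term (n ≤ 3) links the two.
Conclusion: If n ≤ 1, then n ≤ 9.

If n ≤ 1, then n ≤ 9.


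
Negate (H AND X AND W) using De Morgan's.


De Morgan's law: ¬(P ∧ Q ∧ R) ≡ ¬P ∨ ¬Q ∨ ¬R
¬(H ∧ X ∧ W) = ¬H ∨ ¬X ∨ ¬W

¬H ∨ ¬X ∨ ¬W


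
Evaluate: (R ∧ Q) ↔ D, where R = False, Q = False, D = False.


R = False, Q = False, D = False
Step 1: R ∧ Q = False AND False = False
Step 2: (False) ↔ D: true when both sides have same truth value.
Result: False ↔ False = True

True


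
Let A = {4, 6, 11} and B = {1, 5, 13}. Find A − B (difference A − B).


A = {4, 6, 11}
B = {1, 5, 13}
Operation: difference A − B
In A but not B: 4, 6, 11

{4, 6, 11}


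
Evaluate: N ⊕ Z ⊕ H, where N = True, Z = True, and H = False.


N = True, Z = True, H = False
Step 1: N ⊕ Z = True XOR True = False
Step 2: False ⊕ H = False XOR False = False
XOR is true when an odd number of operands are true.

False


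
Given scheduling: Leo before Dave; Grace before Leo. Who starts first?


Constraints: Leo before Dave; Grace before Leo
The first task can have nothing scheduled before it, so it must never appear on the right of a 'before'.
Tasks appearing after some 'before': Dave, Leo.
The only task not in that list is Grace → it is first.

Grace


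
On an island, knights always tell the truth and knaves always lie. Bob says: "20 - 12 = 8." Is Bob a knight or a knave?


Statement: "20 - 12 = 8."
Actual: 20 - 12 = 8
Claimed: 8
Statement is TRUE → Bob tells the truth → Knight

Knight


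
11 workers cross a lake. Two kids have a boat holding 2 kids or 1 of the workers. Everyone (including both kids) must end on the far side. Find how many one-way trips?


Per crossing of one of the workers: kids→, one←, one of the workers→, one← = 4 trips
11 × 4 = 44, + 1 final kids→ = 45
Minimum trips = 45

45


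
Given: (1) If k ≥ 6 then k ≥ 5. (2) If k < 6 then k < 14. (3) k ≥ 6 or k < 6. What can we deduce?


Constructive dilemma: (P → Q) ∧ (R → S), P ∨ R ⊢ Q ∨ S
Premise 1: k ≥ 6 → k ≥ 5
Premise 2: k < 6 → k < 14
Premise 3: k ≥ 6 ∨ k < 6
Case 1: Assuming k ≥ 6, then by Premise 1, k ≥ 5.
Case 2: Assuming k < 6, then by Premise 2, k < 14.
Since one of k ≥ 6 or k < 6 must hold, we get k ≥ 5 or k < 14.

k ≥ 5 or k < 14.


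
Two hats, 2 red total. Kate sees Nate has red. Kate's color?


Total red = 2, Nate = red
Red accounted for: 1
Remaining for Kate: 1
Kate's hat is red.

red


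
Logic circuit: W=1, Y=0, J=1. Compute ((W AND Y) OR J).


W AND Y = 1&0 = 0
0 OR 1 = 1

1


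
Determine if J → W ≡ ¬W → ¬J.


Expression 1: J → W
Expression 2: ¬W → ¬J
Truth table (J W | Expr1 Expr2):
  T T |   T     T
  T F |   F     F
  F T |   T     T
  F F |   T     T
All 4 rows agree, so the expressions are logically equivalent.

Yes


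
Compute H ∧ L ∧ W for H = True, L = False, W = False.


H = True, L = False, W = False
Step 1: H ∧ L = True AND False = False
Step 2: (False) ∧ W = (False) AND False = False
AND is true only when ALL operands are true.

False


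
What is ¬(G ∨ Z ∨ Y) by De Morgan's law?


De Morgan's law: ¬(P ∨ Q ∨ R) ≡ ¬P ∧ ¬Q ∧ ¬R
¬(G ∨ Z ∨ Y) = ¬G ∧ ¬Z ∧ ¬Y

¬G ∧ ¬Z ∧ ¬Y


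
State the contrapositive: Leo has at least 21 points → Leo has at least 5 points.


Original: If Leo has at least 21 points, then Leo has at least 5 points
Contrapositive: If ¬Q, then ¬P
Negate Q: not (Leo has at least 5 points)
Negate P: not (Leo has at least 21 points)

If not (Leo has at least 5 points), then not (Leo has at least 21 points).


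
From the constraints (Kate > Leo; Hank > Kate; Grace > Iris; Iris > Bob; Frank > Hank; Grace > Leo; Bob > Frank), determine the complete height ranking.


Constraints: Kate > Leo; Hank > Kate; Grace > Iris; Iris > Bob; Frank > Hank; Grace > Leo; Bob > Frank
Method: at each step, the next-highest is the one remaining person who never appears on the smaller side of a constraint between remaining people.
  Step 1: remaining {Leo, Iris, Kate, Frank, Bob, Grace, Hank}; on the smaller side: {Leo, Iris, Kate, Frank, Bob, Hank} → Grace is next (Grace > Iris; Grace > Leo).
  Step 2: remaining {Leo, Iris, Kate, Frank, Bob, Hank}; on the smaller side: {Leo, Kate, Frank, Bob, Hank} → Iris is next (Iris > Bob).
  Step 3: remaining {Leo, Kate, Frank, Bob, Hank}; on the smaller side: {Leo, Kate, Frank, Hank} → Bob is next (Bob > Frank).
  Step 4: remaining {Leo, Kate, Frank, Hank}; on the smaller side: {Leo, Kate, Hank} → Frank is next (Frank > Hank).
  Step 5: remaining {Leo, Kate, Hank}; on the smaller side: {Leo, Kate} → Hank is next (Hank > Kate).
  Step 6: remaining {Leo, Kate}; on the smaller side: {Leo} → Kate is next (Kate > Leo).
  Step 7: only Leo remains → lowest.
Final ranking (highest to lowest):

Grace > Iris > Bob > Frank > Hank > Kate > Leo


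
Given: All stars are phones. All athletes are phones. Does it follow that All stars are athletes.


Premise 1: All stars are phones.
Premise 2: All athletes are phones.
Conclusion: All stars are athletes.
Fallacy: undistributed middle. phones is predicate in both.
Counterexample: stars and athletes could be disjoint subsets of phones.

Invalid


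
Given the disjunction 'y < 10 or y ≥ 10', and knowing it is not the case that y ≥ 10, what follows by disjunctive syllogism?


Disjunctive syllogism: P ∨ Q, ¬P ⊢ Q
Disjunction: y < 10 ∨ y ≥ 10
We know it is not the case that y ≥ 10.
By disjunctive syllogism, the other disjunct must be true.

y < 10


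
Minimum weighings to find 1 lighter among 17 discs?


Each weighing has 3 outcomes (left heavy / balance / right heavy), so k weighings distinguish at most 3^k cases; splitting into three near-equal groups achieves this.
Need 3^k ≥ 17: 3^2 = 9 < 17 ≤ 3^3 = 27
k = ⌈log₃(17)⌉ = 3

3


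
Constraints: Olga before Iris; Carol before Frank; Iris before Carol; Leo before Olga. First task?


Constraints: Olga before Iris; Carol before Frank; Iris before Carol; Leo before Olga
The first task can have nothing scheduled before it, so it must never appear on the right of a 'before'.
Tasks appearing after some 'before': Iris, Frank, Carol, Olga.
The only task not in that list is Leo → it is first.

Leo


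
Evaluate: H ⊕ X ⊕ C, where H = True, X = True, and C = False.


H = True, X = True, C = False
Step 1: H ⊕ X = True XOR True = False
Step 2: False ⊕ C = False XOR False = False
XOR is true when an odd number of operands are true.

False


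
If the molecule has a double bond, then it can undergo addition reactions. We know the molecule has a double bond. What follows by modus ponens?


Modus ponens: P → Q, P ⊢ Q
P: the molecule has a double bond
Q: it can undergo addition reactions
We have P → Q and P is true.
By modus ponens, Q must be true.

It can undergo addition reactions


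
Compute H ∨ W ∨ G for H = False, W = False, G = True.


H = False, W = False, G = True
Step 1: H ∨ W = False OR False = False
Step 2: False ∨ G = False OR True = True
OR is true when at least one operand is true.

True


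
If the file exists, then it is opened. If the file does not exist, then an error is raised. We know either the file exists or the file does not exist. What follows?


Constructive dilemma: (P → Q) ∧ (R → S), P ∨ R ⊢ Q ∨ S
Premise 1: the file exists → it is opened
Premise 2: the file does not exist → an error is raised
Premise 3: the file exists ∨ the file does not exist
Case 1: Assuming the file exists, then by Premise 1, it is opened.
Case 2: Assuming the file does not exist, then by Premise 2, an error is raised.
Since one of the file exists or the file does not exist must hold, we get it is opened or an error is raised.

It is opened or an error is raised.


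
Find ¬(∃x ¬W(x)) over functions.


Original: ∃x ¬W(x)
Rule: ¬∀→∃, ¬∃→∀, negate predicate.
Negation: ∀x W(x)

∀x W(x)


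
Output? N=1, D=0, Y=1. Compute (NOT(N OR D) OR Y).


N OR D = 1
NOT(1) = 0
0 OR 1 = 1

1


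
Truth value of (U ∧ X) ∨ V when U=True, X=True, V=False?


U = True, X = True, V = False
Expression: (U ∧ X) ∨ V
Step 1: U ∧ X = True AND True = True
Step 2: (True) ∨ V = True OR False = True

True


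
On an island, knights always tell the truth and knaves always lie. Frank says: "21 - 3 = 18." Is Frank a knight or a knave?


Statement: "21 - 3 = 18."
Actual: 21 - 3 = 18
Claimed: 18
Statement is TRUE → Frank tells the truth → Knight

Knight


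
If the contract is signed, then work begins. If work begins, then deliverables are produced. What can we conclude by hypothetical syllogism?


Hypothetical syllogism: P → Q, Q → R ⊢ P → R
Premise 1: the contract is signed → work begins
Premise 2: work begins → deliverables are produced
Chain the implications: the middle term (work begins) links the two.
Conclusion: If the contract is signed, then deliverables are produced.

If the contract is signed, then deliverables are produced.


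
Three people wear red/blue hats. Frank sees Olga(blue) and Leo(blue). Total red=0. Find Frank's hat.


Total red = 0, seen red = 0
Own red = 0 - 0 = 0
Frank's hat is blue.

blue


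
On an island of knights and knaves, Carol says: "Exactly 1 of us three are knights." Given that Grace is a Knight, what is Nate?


Carol claims exactly 1 knights among Carol, Grace, Nate.
Given: Grace is a Knight.

Case 1: Carol is a Knight (tells truth)
  Then exactly 1 of the three are knights.
  Counting Carol, Grace: 2 knight(s) so far. Need -1 more → impossible.
Case 2: Carol is a Knave (lies)
  Then the count is NOT 1.
  If Nate = Knave, count = 1 = 1 → claim would be true, contradicts lie.
  If Nate = Knight, count = 2 ≠ 1 → lie confirmed ✓

Nate is a Knight.

Knight


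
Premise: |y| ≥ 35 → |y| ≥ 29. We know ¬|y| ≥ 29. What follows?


Modus tollens: P → Q, ¬Q ⊢ ¬P
P: |y| ≥ 35
Q: |y| ≥ 29
We have P → Q and Q is false.
By modus tollens, P must be false.

It is not the case that |y| ≥ 35


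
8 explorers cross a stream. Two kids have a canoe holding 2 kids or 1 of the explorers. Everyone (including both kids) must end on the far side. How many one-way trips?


Per crossing of one of the explorers: kids→, one←, one of the explorers→, one← = 4 trips
8 × 4 = 32, + 1 final kids→ = 33
Minimum trips = 33

33


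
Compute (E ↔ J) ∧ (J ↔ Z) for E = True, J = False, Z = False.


E = True, J = False, Z = False
Step 1: E ↔ J is true when E and J have the same value. Result: False
Step 2: J ↔ Z is true when J and Z have the same value. Result: True
Step 3: False ∧ True = False

False


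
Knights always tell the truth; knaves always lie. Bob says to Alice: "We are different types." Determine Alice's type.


Bob says: "We are different types."
Case 1: Bob is a Knight (truth-teller)
  Statement is true → they ARE different → Alice is a Knave
Case 2: Bob is a Knave (liar)
  Statement is false → they are NOT different → Alice is a Knave
In both cases, Alice is a Knave.

Knave


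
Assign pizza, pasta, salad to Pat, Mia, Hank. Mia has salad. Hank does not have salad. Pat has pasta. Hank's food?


From clues:
  Mia → salad
  Pat → pasta
By elimination, Hank gets the remaining.

pizza


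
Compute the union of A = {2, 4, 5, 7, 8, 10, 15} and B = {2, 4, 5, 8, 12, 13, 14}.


A = {2, 4, 5, 7, 8, 10, 15}
B = {2, 4, 5, 8, 12, 13, 14}
Operation: union
All elements combined: 2, 4, 5, 7, 8, 10, 12, 13, 14, 15

{2, 4, 5, 7, 8, 10, 12, 13, 14, 15}


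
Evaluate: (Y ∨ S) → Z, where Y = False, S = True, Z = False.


Y = False, S = True, Z = False
Step 1: Y ∨ S = False OR True = True
Step 2: (True) → Z: false only when antecedent=True and Z=False.
Result: False

False


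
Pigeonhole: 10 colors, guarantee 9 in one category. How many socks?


Pigeonhole: to guarantee k in one of n categories, need (k-1)×n + 1.
k = 9, n = 10
Minimum = (9-1) × 10 + 1 = 8 × 10 + 1

81


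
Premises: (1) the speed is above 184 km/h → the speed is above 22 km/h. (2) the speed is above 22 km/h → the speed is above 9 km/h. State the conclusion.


Hypothetical syllogism: P → Q, Q → R ⊢ P → R
Premise 1: the speed is above 184 km/h → the speed is above 22 km/h
Premise 2: the speed is above 22 km/h → the speed is above 9 km/h
Chain the implications: the middle term (the speed is above 22 km/h) links the two.
Conclusion: If the speed is above 184 km/h, then the speed is above 9 km/h.

If the speed is above 184 km/h, then the speed is above 9 km/h.


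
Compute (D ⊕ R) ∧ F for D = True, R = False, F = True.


D = True, R = False, F = True
Step 1: D ⊕ R = True XOR False = True
Step 2: True ∧ F = True AND True = True
XOR true when exactly one of D,R is true; then AND with F.

True


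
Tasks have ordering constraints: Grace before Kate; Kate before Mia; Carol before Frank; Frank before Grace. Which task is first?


Constraints: Grace before Kate; Kate before Mia; Carol before Frank; Frank before Grace
The first task can have nothing scheduled before it, so it must never appear on the right of a 'before'.
Tasks appearing after some 'before': Kate, Mia, Frank, Grace.
The only task not in that list is Carol → it is first.

Carol


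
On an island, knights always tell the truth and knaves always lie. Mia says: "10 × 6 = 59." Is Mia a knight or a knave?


Statement: "10 × 6 = 59."
Actual: 10 × 6 = 60
Claimed: 59
Statement is FALSE → Mia lies → Knave

Knave


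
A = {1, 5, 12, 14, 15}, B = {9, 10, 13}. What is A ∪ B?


A = {1, 5, 12, 14, 15}
B = {9, 10, 13}
Operation: union
All elements combined: 1, 5, 9, 10, 12, 13, 14, 15

{1, 5, 9, 10, 12, 13, 14, 15}


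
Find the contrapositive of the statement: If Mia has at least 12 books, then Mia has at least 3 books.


Original: If Mia has at least 12 books, then Mia has at least 3 books
Contrapositive: If ¬Q, then ¬P
Negate Q: not (Mia has at least 3 books)
Negate P: not (Mia has at least 12 books)

If not (Mia has at least 3 books), then not (Mia has at least 12 books).


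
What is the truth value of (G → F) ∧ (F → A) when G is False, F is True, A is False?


G = False, F = True, A = False
Step 1: G → F is false only when G=True and F=False. Result: True
Step 2: F → A is false only when F=True and A=False. Result: False
Step 3: True ∧ False = False

False


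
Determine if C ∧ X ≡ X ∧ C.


Expression 1: C ∧ X
Expression 2: X ∧ C
Truth table (C X | Expr1 Expr2):
  T T |   T     T
  T F |   F     F
  F T |   F     F
  F F |   F     F
All 4 rows agree, so the expressions are logically equivalent.

Yes


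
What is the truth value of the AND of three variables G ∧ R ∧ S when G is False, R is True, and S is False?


G = False, R = True, S = False
Step 1: G ∧ R = False AND True = False
Step 2: (False) ∧ S = (False) AND False = False
AND is true only when ALL operands are true.

False


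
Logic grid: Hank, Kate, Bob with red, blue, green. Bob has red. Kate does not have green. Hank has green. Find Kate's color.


From clues:
  Bob → red
  Hank → green
By elimination, Kate gets the remaining.

blue


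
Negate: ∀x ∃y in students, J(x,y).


Original: ∀x ∃y J(x,y)
Rule: ¬∀→∃, ¬∃→∀, negate predicate.
Negation: ∃x ∀y ¬J(x,y)

∃x ∀y ¬J(x,y)


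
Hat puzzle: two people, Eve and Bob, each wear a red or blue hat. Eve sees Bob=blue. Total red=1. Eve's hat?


Total red = 1, Bob = blue
Red accounted for: 0
Remaining for Eve: 1
Eve's hat is red.

red


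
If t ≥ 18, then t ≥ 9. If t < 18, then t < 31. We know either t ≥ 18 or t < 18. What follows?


Constructive dilemma: (P → Q) ∧ (R → S), P ∨ R ⊢ Q ∨ S
Premise 1: t ≥ 18 → t ≥ 9
Premise 2: t < 18 → t < 31
Premise 3: t ≥ 18 ∨ t < 18
Case 1: Assuming t ≥ 18, then by Premise 1, t ≥ 9.
Case 2: Assuming t < 18, then by Premise 2, t < 31.
Since one of t ≥ 18 or t < 18 must hold, we get t ≥ 9 or t < 31.

t ≥ 9 or t < 31.


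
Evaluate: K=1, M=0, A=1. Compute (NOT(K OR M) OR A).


K OR M = 1
NOT(1) = 0
0 OR 1 = 1

1


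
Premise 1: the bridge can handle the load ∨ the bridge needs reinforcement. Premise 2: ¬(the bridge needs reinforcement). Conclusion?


Disjunctive syllogism: P ∨ Q, ¬P ⊢ Q
Disjunction: the bridge can handle the load ∨ the bridge needs reinforcement
We know it is not the case that the bridge needs reinforcement.
By disjunctive syllogism, the other disjunct must be true.

The bridge can handle the load


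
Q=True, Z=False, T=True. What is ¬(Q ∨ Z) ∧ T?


Q = True, Z = False, T = True
Expression: ¬(Q ∨ Z) ∧ T
Step 1: Q ∨ Z = True OR False = True
Step 2: ¬(Q ∨ Z) = NOT True = False
Step 3: (False) ∧ T = False AND True = False

False


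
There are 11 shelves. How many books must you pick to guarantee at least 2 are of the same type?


Pigeonhole: to guarantee k in one of n categories, need (k-1)×n + 1.
k = 2, n = 11
Minimum = (2-1) × 11 + 1 = 1 × 11 + 1

12


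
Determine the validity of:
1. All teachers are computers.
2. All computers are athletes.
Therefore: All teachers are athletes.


Premise 1: All teachers are computers.
Premise 2: All computers are athletes.
Conclusion: All teachers are athletes.
Barbara syllogism (AAA-1): All A are B, All B are C → All A are C.
Middle term (computers) distributed in premise 2.

Valid


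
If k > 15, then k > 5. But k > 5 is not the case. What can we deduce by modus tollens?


Modus tollens: P → Q, ¬Q ⊢ ¬P
P: k > 15
Q: k > 5
We have P → Q and Q is false.
By modus tollens, P must be false.

It is not the case that k > 15


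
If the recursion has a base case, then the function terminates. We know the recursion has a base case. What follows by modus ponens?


Modus ponens: P → Q, P ⊢ Q
P: the recursion has a base case
Q: the function terminates
We have P → Q and P is true.
By modus ponens, Q must be true.

The function terminates


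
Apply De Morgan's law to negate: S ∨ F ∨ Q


De Morgan's law: ¬(P ∨ Q ∨ R) ≡ ¬P ∧ ¬Q ∧ ¬R
¬(S ∨ F ∨ Q) = ¬S ∧ ¬F ∧ ¬Q

¬S ∧ ¬F ∧ ¬Q


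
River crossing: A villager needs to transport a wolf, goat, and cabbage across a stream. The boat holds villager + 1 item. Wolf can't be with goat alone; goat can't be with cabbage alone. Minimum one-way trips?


1. villager+goat → 2. villager ← 3. villager+wolf → 4. villager+goat ← 5. villager+cabbage → 6. villager ← 7. villager+goat →
Minimum trips = 7

7


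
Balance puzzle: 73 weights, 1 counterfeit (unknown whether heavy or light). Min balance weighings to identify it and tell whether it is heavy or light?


Let n = 73. 146 possibilities (n weights × lighter/heavier); each weighing has 3 outcomes.
Bound for k weighings: say the first weighing puts j weights on each pan. If it tips, the 2j weighed weights remain suspects (each with a known direction) and k-1 weighings give 3^(k-1) outcomes; 3^(k-1) is odd, so 2j ≤ 3^(k-1) - 1. If it balances, the n - 2j unweighed weights remain with direction unknown: 2(n - 2j) ≤ 3^(k-1) - 1 by the same parity argument. Adding, n ≤ (3^(k-1) - 1) + (3^(k-1) - 1)/2 = (3^k - 3)/2, and the classical three-group strategy achieves this (3 weights in 2 weighings, 12 in 3, 39 in 4, 120 in 5).
So we need the smallest k with (3^k - 3)/2 ≥ 73.
k = 4: (3^4 - 3)/2 = 39 < 73 ✗
k = 5: (3^5 - 3)/2 = 120 ≥ 73 ✓

5


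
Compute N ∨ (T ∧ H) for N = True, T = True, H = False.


N = True, T = True, H = False
Step 1: T ∧ H = True AND False = False
Step 2: N ∨ False = True OR False = True
AND evaluated first (higher precedence); then OR applied.

True


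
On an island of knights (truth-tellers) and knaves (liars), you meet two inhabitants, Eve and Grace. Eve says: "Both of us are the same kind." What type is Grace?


Eve says: "Both of us are the same kind."
Case 1: Eve is a Knight (truth-teller)
  Statement is true → they ARE the same → Grace is also a Knight
Case 2: Eve is a Knave (liar)
  Statement is false → they are NOT the same → Grace is a Knight
In both cases, Grace is a Knight.

Knight


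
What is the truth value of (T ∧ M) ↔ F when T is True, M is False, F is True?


T = True, M = False, F = True
Step 1: T ∧ M = True AND False = False
Step 2: (False) ↔ F: true when both sides have same truth value.
Result: False ↔ True = False

False


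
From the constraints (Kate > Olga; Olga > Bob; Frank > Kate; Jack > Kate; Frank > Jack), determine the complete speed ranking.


Constraints: Kate > Olga; Olga > Bob; Frank > Kate; Jack > Kate; Frank > Jack
Method: at each step, the next-highest is the one remaining person who never appears on the smaller side of a constraint between remaining people.
  Step 1: remaining {Frank, Olga, Jack, Bob, Kate}; on the smaller side: {Olga, Jack, Bob, Kate} → Frank is next (Frank > Kate; Frank > Jack).
  Step 2: remaining {Olga, Jack, Bob, Kate}; on the smaller side: {Olga, Bob, Kate} → Jack is next (Jack > Kate).
  Step 3: remaining {Olga, Bob, Kate}; on the smaller side: {Olga, Bob} → Kate is next (Kate > Olga).
  Step 4: remaining {Olga, Bob}; on the smaller side: {Bob} → Olga is next (Olga > Bob).
  Step 5: only Bob remains → lowest.
Final ranking (highest to lowest):

Frank > Jack > Kate > Olga > Bob


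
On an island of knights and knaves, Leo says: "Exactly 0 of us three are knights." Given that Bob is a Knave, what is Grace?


Leo claims exactly 0 knights among Leo, Bob, Grace.
Given: Bob is a Knave.

Case 1: Leo is a Knight (tells truth)
  Then exactly 0 of the three are knights.
  Counting Leo, Bob: 1 knight(s) so far. Need -1 more → impossible.
Case 2: Leo is a Knave (lies)
  Then the count is NOT 0.
  If Grace = Knave, count = 0 = 0 → claim would be true, contradicts lie.
  If Grace = Knight, count = 1 ≠ 0 → lie confirmed ✓

Grace is a Knight.

Knight


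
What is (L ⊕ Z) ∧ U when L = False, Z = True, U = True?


L = False, Z = True, U = True
Step 1: L ⊕ Z = False XOR True = True
Step 2: True ∧ U = True AND True = True
XOR true when exactly one of L,Z is true; then AND with U.

True


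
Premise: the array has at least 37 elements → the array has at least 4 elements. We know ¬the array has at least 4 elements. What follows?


Modus tollens: P → Q, ¬Q ⊢ ¬P
P: the array has at least 37 elements
Q: the array has at least 4 elements
We have P → Q and Q is false.
By modus tollens, P must be false.

It is not the case that the array has at least 37 elements


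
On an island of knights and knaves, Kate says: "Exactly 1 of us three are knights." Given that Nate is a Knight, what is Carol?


Kate claims exactly 1 knights among Kate, Nate, Carol.
Given: Nate is a Knight.

Case 1: Kate is a Knight (tells truth)
  Then exactly 1 of the three are knights.
  Counting Kate, Nate: 2 knight(s) so far. Need -1 more → impossible.
Case 2: Kate is a Knave (lies)
  Then the count is NOT 1.
  If Carol = Knave, count = 1 = 1 → claim would be true, contradicts lie.
  If Carol = Knight, count = 2 ≠ 1 → lie confirmed ✓

Carol is a Knight.

Knight


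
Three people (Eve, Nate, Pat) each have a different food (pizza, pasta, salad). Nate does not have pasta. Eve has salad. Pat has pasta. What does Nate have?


From clues:
  Pat → pasta
  Eve → salad
By elimination, Nate gets the remaining.

pizza


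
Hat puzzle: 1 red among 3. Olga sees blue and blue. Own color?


Total red = 1, seen red = 0
Own red = 1 - 0 = 1
Olga's hat is red.

red


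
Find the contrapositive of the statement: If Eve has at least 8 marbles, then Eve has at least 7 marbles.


Original: If Eve has at least 8 marbles, then Eve has at least 7 marbles
Contrapositive: If ¬Q, then ¬P
Negate Q: not (Eve has at least 7 marbles)
Negate P: not (Eve has at least 8 marbles)

If not (Eve has at least 7 marbles), then not (Eve has at least 8 marbles).


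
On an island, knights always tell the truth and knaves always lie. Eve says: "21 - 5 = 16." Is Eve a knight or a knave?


Statement: "21 - 5 = 16."
Actual: 21 - 5 = 16
Claimed: 16
Statement is TRUE → Eve tells the truth → Knight

Knight


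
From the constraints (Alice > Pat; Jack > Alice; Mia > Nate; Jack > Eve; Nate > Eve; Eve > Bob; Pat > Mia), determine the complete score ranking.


Constraints: Alice > Pat; Jack > Alice; Mia > Nate; Jack > Eve; Nate > Eve; Eve > Bob; Pat > Mia
Method: at each step, the next-highest is the one remaining person who never appears on the smaller side of a constraint between remaining people.
  Step 1: remaining {Pat, Jack, Mia, Alice, Nate, Bob, Eve}; on the smaller side: {Pat, Mia, Alice, Nate, Bob, Eve} → Jack is next (Jack > Alice; Jack > Eve).
  Step 2: remaining {Pat, Mia, Alice, Nate, Bob, Eve}; on the smaller side: {Pat, Mia, Nate, Bob, Eve} → Alice is next (Alice > Pat).
  Step 3: remaining {Pat, Mia, Nate, Bob, Eve}; on the smaller side: {Mia, Nate, Bob, Eve} → Pat is next (Pat > Mia).
  Step 4: remaining {Mia, Nate, Bob, Eve}; on the smaller side: {Nate, Bob, Eve} → Mia is next (Mia > Nate).
  Step 5: remaining {Nate, Bob, Eve}; on the smaller side: {Bob, Eve} → Nate is next (Nate > Eve).
  Step 6: remaining {Bob, Eve}; on the smaller side: {Bob} → Eve is next (Eve > Bob).
  Step 7: only Bob remains → lowest.
Final ranking (highest to lowest):

Jack > Alice > Pat > Mia > Nate > Eve > Bob


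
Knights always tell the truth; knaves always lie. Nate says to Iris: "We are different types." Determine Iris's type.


Nate says: "We are different types."
Case 1: Nate is a Knight (truth-teller)
  Statement is true → they ARE different → Iris is a Knave
Case 2: Nate is a Knave (liar)
  Statement is false → they are NOT different → Iris is a Knave
In both cases, Iris is a Knave.

Knave


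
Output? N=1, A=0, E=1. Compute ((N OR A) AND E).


N OR A = 1|0 = 1
1 AND 1 = 1

1


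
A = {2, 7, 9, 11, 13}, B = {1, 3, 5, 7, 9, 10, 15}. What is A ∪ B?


A = {2, 7, 9, 11, 13}
B = {1, 3, 5, 7, 9, 10, 15}
Operation: union
All elements combined: 1, 2, 3, 5, 7, 9, 10, 11, 13, 15

{1, 2, 3, 5, 7, 9, 10, 11, 13, 15}


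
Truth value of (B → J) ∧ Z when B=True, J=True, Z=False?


B = True, J = True, Z = False
Expression: (B → J) ∧ Z
Step 1: B → J = True → True (false only if B=True, J=False) = True
Step 2: (True) ∧ Z = True AND False = False

False


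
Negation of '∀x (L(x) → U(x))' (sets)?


Original: ∀x (L(x) → U(x))
Rule: ¬∀→∃, ¬∃→∀, negate predicate.
Negation: ∃x (L(x) ∧ ¬U(x))

∃x (L(x) ∧ ¬U(x))


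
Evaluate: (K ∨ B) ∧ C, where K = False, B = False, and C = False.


K = False, B = False, C = False
Step 1: K ∨ B = False OR False = False
Step 2: False ∧ C = False AND False = False
OR is true when at least one operand is true; AND requires both.

False


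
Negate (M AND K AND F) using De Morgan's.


De Morgan's law: ¬(P ∧ Q ∧ R) ≡ ¬P ∨ ¬Q ∨ ¬R
¬(M ∧ K ∧ F) = ¬M ∨ ¬K ∨ ¬F

¬M ∨ ¬K ∨ ¬F


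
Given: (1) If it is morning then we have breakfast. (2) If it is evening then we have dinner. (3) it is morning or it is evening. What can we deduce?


Constructive dilemma: (P → Q) ∧ (R → S), P ∨ R ⊢ Q ∨ S
Premise 1: it is morning → we have breakfast
Premise 2: it is evening → we have dinner
Premise 3: it is morning ∨ it is evening
Case 1: Assuming it is morning, then by Premise 1, we have breakfast.
Case 2: Assuming it is evening, then by Premise 2, we have dinner.
Since one of it is morning or it is evening must hold, we get we have breakfast or we have dinner.

We have breakfast or we have dinner.


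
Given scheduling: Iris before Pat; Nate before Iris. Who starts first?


Constraints: Iris before Pat; Nate before Iris
The first task can have nothing scheduled before it, so it must never appear on the right of a 'before'.
Tasks appearing after some 'before': Pat, Iris.
The only task not in that list is Nate → it is first.

Nate


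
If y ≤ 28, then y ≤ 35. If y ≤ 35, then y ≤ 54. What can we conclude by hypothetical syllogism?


Hypothetical syllogism: P → Q, Q → R ⊢ P → R
Premise 1: y ≤ 28 → y ≤ 35
Premise 2: y ≤ 35 → y ≤ 54
Chain the implications: the middle term (y ≤ 35) links the two.
Conclusion: If y ≤ 28, then y ≤ 54.

If y ≤ 28, then y ≤ 54.


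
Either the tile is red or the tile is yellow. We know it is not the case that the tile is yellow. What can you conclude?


Disjunctive syllogism: P ∨ Q, ¬P ⊢ Q
Disjunction: the tile is red ∨ the tile is yellow
We know it is not the case that the tile is yellow.
By disjunctive syllogism, the other disjunct must be true.

The tile is red


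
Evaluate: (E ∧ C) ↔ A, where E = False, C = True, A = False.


E = False, C = True, A = False
Step 1: E ∧ C = False AND True = False
Step 2: (False) ↔ A: true when both sides have same truth value.
Result: False ↔ False = True

True


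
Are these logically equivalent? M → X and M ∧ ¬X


Expression 1: M → X
Expression 2: M ∧ ¬X
Truth table (M X | Expr1 Expr2):
  T T |   T     F   ← differ
  T F |   F     T   ← differ
  F T |   T     F   ← differ
  F F |   T     F   ← differ
Counterexample: M=T, X=T gives Expr1 = T but Expr2 = F, so the expressions are NOT logically equivalent.

No


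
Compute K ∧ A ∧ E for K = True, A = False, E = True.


K = True, A = False, E = True
Step 1: K ∧ A = True AND False = False
Step 2: (False) ∧ E = (False) AND True = False
AND is true only when ALL operands are true.

False


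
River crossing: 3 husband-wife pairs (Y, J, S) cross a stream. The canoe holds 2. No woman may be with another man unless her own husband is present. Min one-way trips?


Label couples Y, J, S (H = husband, W = wife).
Counting alone: 6 people, the canoe carries 2 and someone must bring it back, so each round trip nets at most +1 on the far side until the last crossing → at least 9 trips. The jealousy constraint makes 9 impossible; the shortest valid schedule has 11:
1. WY+WJ →  (far: WY,WJ; near: HY,HJ,HS,WS)
2. WY ←       (far: WJ; near: HY,HJ,HS,WY,WS)
3. WY+WS →  (far: WY,WJ,WS; near: HY,HJ,HS)
4. WY ←       (far: WJ,WS; near: HY,HJ,HS,WY)
5. HJ+HS →  (far: HJ,WJ,HS,WS; near: HY,WY)
6. HJ+WJ ←  (far: HS,WS; near: HY,WY,HJ,WJ)
7. HY+HJ →  (far: HY,HJ,HS,WS; near: WY,WJ)
8. WS ←       (far: HY,HJ,HS; near: WY,WJ,WS)
9. WY+WJ →  (far: HY,WY,HJ,WJ,HS; near: WS)
10. HS ←      (far: HY,WY,HJ,WJ; near: HS,WS)
11. HS+WS → (far: all six; near: empty)
In every state each wife is either with her husband or with no other man.
Minimum trips = 11

11


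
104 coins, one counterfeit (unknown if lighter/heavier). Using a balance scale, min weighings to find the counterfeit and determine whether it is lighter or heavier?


Let n = 104. 208 possibilities (n coins × lighter/heavier); each weighing has 3 outcomes.
Bound for k weighings: say the first weighing puts j coins on each pan. If it tips, the 2j weighed coins remain suspects (each with a known direction) and k-1 weighings give 3^(k-1) outcomes; 3^(k-1) is odd, so 2j ≤ 3^(k-1) - 1. If it balances, the n - 2j unweighed coins remain with direction unknown: 2(n - 2j) ≤ 3^(k-1) - 1 by the same parity argument. Adding, n ≤ (3^(k-1) - 1) + (3^(k-1) - 1)/2 = (3^k - 3)/2, and the classical three-group strategy achieves this (3 coins in 2 weighings, 12 in 3, 39 in 4, 120 in 5).
So we need the smallest k with (3^k - 3)/2 ≥ 104.
k = 4: (3^4 - 3)/2 = 39 < 104 ✗
k = 5: (3^5 - 3)/2 = 120 ≥ 104 ✓

5


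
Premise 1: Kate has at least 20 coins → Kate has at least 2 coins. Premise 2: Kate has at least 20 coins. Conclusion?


Modus ponens: P → Q, P ⊢ Q
P: Kate has at least 20 coins
Q: Kate has at least 2 coins
We have P → Q and P is true.
By modus ponens, Q must be true.

Kate has at least 2 coins


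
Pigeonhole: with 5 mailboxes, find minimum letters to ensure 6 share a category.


Pigeonhole: to guarantee k in one of n categories, need (k-1)×n + 1.
k = 6, n = 5
Minimum = (6-1) × 5 + 1 = 5 × 5 + 1

26


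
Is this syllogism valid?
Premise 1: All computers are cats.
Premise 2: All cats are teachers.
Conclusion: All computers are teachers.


Premise 1: All computers are cats.
Premise 2: All cats are teachers.
Conclusion: All computers are teachers.
Barbara syllogism (AAA-1): All A are B, All B are C → All A are C.
Middle term (cats) distributed in premise 2.

Valid


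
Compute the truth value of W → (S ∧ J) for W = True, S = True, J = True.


W = True, S = True, J = True
Step 1: S ∧ J = True AND True = True
Step 2: W → (True): false only when W=True and consequent=False.
Result: True

True


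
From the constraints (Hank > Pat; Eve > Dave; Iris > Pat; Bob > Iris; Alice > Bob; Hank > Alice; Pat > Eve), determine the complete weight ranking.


Constraints: Hank > Pat; Eve > Dave; Iris > Pat; Bob > Iris; Alice > Bob; Hank > Alice; Pat > Eve
Method: at each step, the next-highest is the one remaining person who never appears on the smaller side of a constraint between remaining people.
  Step 1: remaining {Dave, Eve, Hank, Pat, Alice, Bob, Iris}; on the smaller side: {Dave, Eve, Pat, Alice, Bob, Iris} → Hank is next (Hank > Pat; Hank > Alice).
  Step 2: remaining {Dave, Eve, Pat, Alice, Bob, Iris}; on the smaller side: {Dave, Eve, Pat, Bob, Iris} → Alice is next (Alice > Bob).
  Step 3: remaining {Dave, Eve, Pat, Bob, Iris}; on the smaller side: {Dave, Eve, Pat, Iris} → Bob is next (Bob > Iris).
  Step 4: remaining {Dave, Eve, Pat, Iris}; on the smaller side: {Dave, Eve, Pat} → Iris is next (Iris > Pat).
  Step 5: remaining {Dave, Eve, Pat}; on the smaller side: {Dave, Eve} → Pat is next (Pat > Eve).
  Step 6: remaining {Dave, Eve}; on the smaller side: {Dave} → Eve is next (Eve > Dave).
  Step 7: only Dave remains → lowest.
Final ranking (highest to lowest):

Hank > Alice > Bob > Iris > Pat > Eve > Dave


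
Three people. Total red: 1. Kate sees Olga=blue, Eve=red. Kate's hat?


Total red = 1, seen red = 1
Own red = 1 - 1 = 0
Kate's hat is blue.

blue


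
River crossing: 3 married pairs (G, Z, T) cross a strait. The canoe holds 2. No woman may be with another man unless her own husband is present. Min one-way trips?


Label couples G, Z, T (H = husband, W = wife).
Counting alone: 6 people, the canoe carries 2 and someone must bring it back, so each round trip nets at most +1 on the far side until the last crossing → at least 9 trips. The jealousy constraint makes 9 impossible; the shortest valid schedule has 11:
1. WG+WZ →  (far: WG,WZ; near: HG,HZ,HT,WT)
2. WG ←       (far: WZ; near: HG,HZ,HT,WG,WT)
3. WG+WT →  (far: WG,WZ,WT; near: HG,HZ,HT)
4. WG ←       (far: WZ,WT; near: HG,HZ,HT,WG)
5. HZ+HT →  (far: HZ,WZ,HT,WT; near: HG,WG)
6. HZ+WZ ←  (far: HT,WT; near: HG,WG,HZ,WZ)
7. HG+HZ →  (far: HG,HZ,HT,WT; near: WG,WZ)
8. WT ←       (far: HG,HZ,HT; near: WG,WZ,WT)
9. WG+WZ →  (far: HG,WG,HZ,WZ,HT; near: WT)
10. HT ←      (far: HG,WG,HZ,WZ; near: HT,WT)
11. HT+WT → (far: all six; near: empty)
In every state each wife is either with her husband or with no other man.
Minimum trips = 11

11


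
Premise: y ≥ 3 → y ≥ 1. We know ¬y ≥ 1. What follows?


Modus tollens: P → Q, ¬Q ⊢ ¬P
P: y ≥ 3
Q: y ≥ 1
We have P → Q and Q is false.
By modus tollens, P must be false.

It is not the case that y ≥ 3


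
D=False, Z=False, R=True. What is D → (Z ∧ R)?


D = False, Z = False, R = True
Expression: D → (Z ∧ R)
Step 1: Z ∧ R = False AND True = False
Step 2: D → (False) = False → False = True

True


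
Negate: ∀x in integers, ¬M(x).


Original: ∀x ¬M(x)
Rule: ¬∀→∃, ¬∃→∀, negate predicate.
Negation: ∃x M(x)

∃x M(x)


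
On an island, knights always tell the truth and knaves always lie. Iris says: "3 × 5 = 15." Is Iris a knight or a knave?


Statement: "3 × 5 = 15."
Actual: 3 × 5 = 15
Claimed: 15
Statement is TRUE → Iris tells the truth → Knight

Knight


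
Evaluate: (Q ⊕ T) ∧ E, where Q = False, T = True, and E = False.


Q = False, T = True, E = False
Step 1: Q ⊕ T = False XOR True = True
Step 2: True ∧ E = True AND False = False
XOR true when exactly one of Q,T is true; then AND with E.

False


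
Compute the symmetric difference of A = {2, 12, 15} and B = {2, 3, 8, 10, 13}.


A = {2, 12, 15}
B = {2, 3, 8, 10, 13}
Operation: symmetric difference
In A only: [12, 15], in B only: [3, 8, 10, 13]

{3, 8, 10, 12, 13, 15}


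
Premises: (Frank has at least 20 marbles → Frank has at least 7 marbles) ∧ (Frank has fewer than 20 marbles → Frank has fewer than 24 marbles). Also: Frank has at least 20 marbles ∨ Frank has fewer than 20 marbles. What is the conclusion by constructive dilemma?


Constructive dilemma: (P → Q) ∧ (R → S), P ∨ R ⊢ Q ∨ S
Premise 1: Frank has at least 20 marbles → Frank has at least 7 marbles
Premise 2: Frank has fewer than 20 marbles → Frank has fewer than 24 marbles
Premise 3: Frank has at least 20 marbles ∨ Frank has fewer than 20 marbles
Case 1: Assuming Frank has at least 20 marbles, then by Premise 1, Frank has at least 7 marbles.
Case 2: Assuming Frank has fewer than 20 marbles, then by Premise 2, Frank has fewer than 24 marbles.
Since one of Frank has at least 20 marbles or Frank has fewer than 20 marbles must hold, we get Frank has at least 7 marbles or Frank has fewer than 24 marbles.

Frank has at least 7 marbles or Frank has fewer than 24 marbles.


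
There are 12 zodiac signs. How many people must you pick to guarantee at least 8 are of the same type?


Pigeonhole: to guarantee k in one of n categories, need (k-1)×n + 1.
k = 8, n = 12
Minimum = (8-1) × 12 + 1 = 7 × 12 + 1

85


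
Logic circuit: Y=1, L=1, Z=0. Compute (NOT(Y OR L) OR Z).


Y OR L = 1
NOT(1) = 0
0 OR 0 = 0

0


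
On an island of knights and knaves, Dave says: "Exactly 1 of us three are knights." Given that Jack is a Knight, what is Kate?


Dave claims exactly 1 knights among Dave, Jack, Kate.
Given: Jack is a Knight.

Case 1: Dave is a Knight (tells truth)
  Then exactly 1 of the three are knights.
  Counting Dave, Jack: 2 knight(s) so far. Need -1 more → impossible.
Case 2: Dave is a Knave (lies)
  Then the count is NOT 1.
  If Kate = Knave, count = 1 = 1 → claim would be true, contradicts lie.
  If Kate = Knight, count = 2 ≠ 1 → lie confirmed ✓

Kate is a Knight.

Knight
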